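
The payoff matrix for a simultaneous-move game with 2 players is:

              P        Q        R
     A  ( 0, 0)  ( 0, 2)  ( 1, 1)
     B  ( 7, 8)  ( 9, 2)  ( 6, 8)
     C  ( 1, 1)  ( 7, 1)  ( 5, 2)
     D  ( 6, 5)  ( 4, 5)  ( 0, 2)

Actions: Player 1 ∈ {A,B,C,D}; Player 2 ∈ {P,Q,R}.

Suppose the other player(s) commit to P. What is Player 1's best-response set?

u_1(A vs P) = 0
u_1(B vs P) = 7
u_1(C vs P) = 1
u_1(D vs P) = 6
max payoff 7 at {B}

BR_1 = {B}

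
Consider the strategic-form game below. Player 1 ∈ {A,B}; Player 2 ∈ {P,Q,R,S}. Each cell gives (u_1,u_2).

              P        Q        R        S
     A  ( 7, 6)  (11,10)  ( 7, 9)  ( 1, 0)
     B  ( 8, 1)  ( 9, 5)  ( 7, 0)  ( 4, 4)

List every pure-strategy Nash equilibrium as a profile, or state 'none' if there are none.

NE set: (A,Q)

(A,P): not NE [P1→B gives 8>7; P2→Q gives 10>6]
(A,Q): NE
(A,R): not NE [P2→Q gives 10>9]
(A,S): not NE [P1→B gives 4>1; P2→Q gives 10>0]
(B,P): not NE [P2→Q gives 5>1]
(B,Q): not NE [P1→A gives 11>9]
(B,R): not NE [P2→Q gives 5>0]
(B,S): not NE [P2→Q gives 5>4]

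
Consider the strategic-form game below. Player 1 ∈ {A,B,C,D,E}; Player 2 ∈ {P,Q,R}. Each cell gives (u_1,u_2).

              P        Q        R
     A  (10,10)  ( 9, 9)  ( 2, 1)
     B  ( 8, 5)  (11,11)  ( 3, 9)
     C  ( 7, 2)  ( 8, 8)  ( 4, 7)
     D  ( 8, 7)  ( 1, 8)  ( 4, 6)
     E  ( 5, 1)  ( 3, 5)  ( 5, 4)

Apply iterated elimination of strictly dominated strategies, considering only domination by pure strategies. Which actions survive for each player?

P2 drop R (Q beats it: A:9>1 B:11>9 C:8>7 D:8>6 E:5>4)
P1 drop C (A beats it: P:10>7 Q:9>8)
P1 drop D (A beats it: P:10>8 Q:9>1)
P1 drop E (A beats it: P:10>5 Q:9>3)
P1→{A,B} P2→{P,Q}

IESDS → P1:{A,B} P2:{P,Q}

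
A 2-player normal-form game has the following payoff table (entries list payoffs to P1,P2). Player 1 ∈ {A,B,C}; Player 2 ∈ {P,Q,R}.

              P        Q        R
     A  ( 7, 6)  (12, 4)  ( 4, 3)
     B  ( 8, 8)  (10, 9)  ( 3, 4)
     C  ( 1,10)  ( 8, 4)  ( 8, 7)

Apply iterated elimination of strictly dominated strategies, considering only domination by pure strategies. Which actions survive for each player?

IESDS → P1:{A,B} P2:{P,Q}

P2 drop R (P beats it: A:6>3 B:8>4 C:10>7)
P1 drop C (A beats it: P:7>1 Q:12>8)
P1→{A,B} P2→{P,Q}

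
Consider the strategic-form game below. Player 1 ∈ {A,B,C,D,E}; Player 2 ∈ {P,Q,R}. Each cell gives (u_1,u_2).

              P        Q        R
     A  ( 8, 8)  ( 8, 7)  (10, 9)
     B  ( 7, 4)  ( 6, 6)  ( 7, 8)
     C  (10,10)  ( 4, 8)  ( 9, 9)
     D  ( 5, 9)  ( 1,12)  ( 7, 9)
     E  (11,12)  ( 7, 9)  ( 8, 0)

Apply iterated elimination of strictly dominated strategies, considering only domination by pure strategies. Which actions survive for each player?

P1 drop B (A beats it: P:8>7 Q:8>6 R:10>7)
P1 drop D (A beats it: P:8>5 Q:8>1 R:10>7)
P2 drop Q (P beats it: A:8>7 C:10>8 E:12>9)
P1→{A,C,E} P2→{P,R}

Survivors P1:{A,C,E} P2:{P,R}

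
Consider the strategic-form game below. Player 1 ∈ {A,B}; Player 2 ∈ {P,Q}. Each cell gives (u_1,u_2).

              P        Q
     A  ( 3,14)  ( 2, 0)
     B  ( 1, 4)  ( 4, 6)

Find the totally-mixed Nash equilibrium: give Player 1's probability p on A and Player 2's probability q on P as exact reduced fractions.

(p,q) = (1/8, 1/2)

P1 indiff ⇒ q·3+(1-q)·2 = q·1+(1-q)·4 ⇒ q(2) = (1-q)(2) ⇒ q = 1/2
P2 indiff ⇒ p·14+(1-p)·4 = p·0+(1-p)·6 ⇒ p(14) = (1-p)(2) ⇒ p = 1/8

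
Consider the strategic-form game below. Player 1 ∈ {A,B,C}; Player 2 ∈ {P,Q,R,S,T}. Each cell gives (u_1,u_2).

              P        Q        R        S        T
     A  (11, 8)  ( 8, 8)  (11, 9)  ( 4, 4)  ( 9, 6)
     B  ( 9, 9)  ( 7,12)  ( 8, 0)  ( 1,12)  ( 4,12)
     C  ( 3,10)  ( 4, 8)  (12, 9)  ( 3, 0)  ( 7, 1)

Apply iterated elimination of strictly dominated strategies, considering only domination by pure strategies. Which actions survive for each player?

P1 drop B (A beats it: P:11>9 Q:8>7 R:11>8 S:4>1 T:9>4)
P2 drop Q (R beats it: A:9>8 C:9>8)
P2 drop S (P beats it: A:8>4 C:10>0)
P2 drop T (P beats it: A:8>6 C:10>1)
P1→{A,C} P2→{P,R}

Survivors P1:{A,C} P2:{P,R}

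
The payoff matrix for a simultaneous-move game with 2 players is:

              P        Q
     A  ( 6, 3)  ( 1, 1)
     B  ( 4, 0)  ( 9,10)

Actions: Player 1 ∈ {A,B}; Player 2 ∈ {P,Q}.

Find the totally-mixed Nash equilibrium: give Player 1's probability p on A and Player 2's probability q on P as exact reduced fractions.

P1 indiff ⇒ q·6+(1-q)·1 = q·4+(1-q)·9 ⇒ q(2) = (1-q)(8) ⇒ q = 4/5
P2 indiff ⇒ p·3+(1-p)·0 = p·1+(1-p)·10 ⇒ p(2) = (1-p)(10) ⇒ p = 5/6

(p,q) = (5/6, 4/5)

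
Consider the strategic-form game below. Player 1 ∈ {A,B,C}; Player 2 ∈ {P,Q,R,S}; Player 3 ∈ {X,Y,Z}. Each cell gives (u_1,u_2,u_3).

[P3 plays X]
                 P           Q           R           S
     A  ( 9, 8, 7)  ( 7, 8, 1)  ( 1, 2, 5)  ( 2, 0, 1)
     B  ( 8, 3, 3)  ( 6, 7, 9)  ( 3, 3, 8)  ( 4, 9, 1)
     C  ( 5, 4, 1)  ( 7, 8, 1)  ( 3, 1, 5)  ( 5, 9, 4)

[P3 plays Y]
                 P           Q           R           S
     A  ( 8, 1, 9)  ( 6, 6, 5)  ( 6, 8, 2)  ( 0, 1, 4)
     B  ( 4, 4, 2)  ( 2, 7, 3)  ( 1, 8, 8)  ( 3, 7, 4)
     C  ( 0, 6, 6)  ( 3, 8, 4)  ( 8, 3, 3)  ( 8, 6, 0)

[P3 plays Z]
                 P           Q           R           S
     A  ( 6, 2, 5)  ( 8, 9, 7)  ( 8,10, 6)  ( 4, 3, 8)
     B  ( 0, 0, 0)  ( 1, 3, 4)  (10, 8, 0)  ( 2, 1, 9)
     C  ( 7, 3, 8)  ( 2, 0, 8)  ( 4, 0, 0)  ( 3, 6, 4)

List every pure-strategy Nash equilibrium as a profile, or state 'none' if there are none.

(A,P,X): not NE [P3→Y gives 9>7]
(A,P,Y): not NE [P2→R gives 8>1]
(A,P,Z): not NE [P1→C gives 7>6; P2→R gives 10>2; P3→Y gives 9>5]
(A,Q,X): not NE [P3→Z gives 7>1]
(A,Q,Y): not NE [P2→R gives 8>6; P3→Z gives 7>5]
(A,Q,Z): not NE [P2→R gives 10>9]
(A,R,X): not NE [P1→C gives 3>1; P2→Q gives 8>2; P3→Z gives 6>5]
(A,R,Y): not NE [P1→C gives 8>6; P3→Z gives 6>2]
(A,R,Z): not NE [P1→B gives 10>8]
(A,S,X): not NE [P1→C gives 5>2; P2→Q gives 8>0; P3→Z gives 8>1]
(A,S,Y): not NE [P1→C gives 8>0; P2→R gives 8>1; P3→Z gives 8>4]
(A,S,Z): not NE [P2→R gives 10>3]
(B,P,X): not NE [P1→A gives 9>8; P2→S gives 9>3]
(B,P,Y): not NE [P1→A gives 8>4; P2→R gives 8>4; P3→X gives 3>2]
(B,P,Z): not NE [P1→C gives 7>0; P2→R gives 8>0; P3→X gives 3>0]
(B,Q,X): not NE [P1→C gives 7>6; P2→S gives 9>7]
(B,Q,Y): not NE [P1→A gives 6>2; P2→R gives 8>7; P3→X gives 9>3]
(B,Q,Z): not NE [P1→A gives 8>1; P2→R gives 8>3; P3→X gives 9>4]
(B,R,X): not NE [P2→S gives 9>3]
(B,R,Y): not NE [P1→C gives 8>1]
(B,R,Z): not NE [P3→Y gives 8>0]
(B,S,X): not NE [P1→C gives 5>4; P3→Z gives 9>1]
(B,S,Y): not NE [P1→C gives 8>3; P2→R gives 8>7; P3→Z gives 9>4]
(B,S,Z): not NE [P1→A gives 4>2; P2→R gives 8>1]
(C,P,X): not NE [P1→A gives 9>5; P2→S gives 9>4; P3→Z gives 8>1]
(C,P,Y): not NE [P1→A gives 8>0; P2→Q gives 8>6; P3→Z gives 8>6]
(C,P,Z): not NE [P2→S gives 6>3]
(C,Q,X): not NE [P2→S gives 9>8; P3→Z gives 8>1]
(C,Q,Y): not NE [P1→A gives 6>3; P3→Z gives 8>4]
(C,Q,Z): not NE [P1→A gives 8>2; P2→S gives 6>0]
(C,R,X): not NE [P2→S gives 9>1]
(C,R,Y): not NE [P2→Q gives 8>3; P3→X gives 5>3]
(C,R,Z): not NE [P1→B gives 10>4; P2→S gives 6>0; P3→X gives 5>0]
(C,S,X): NE
(C,S,Y): not NE [P2→Q gives 8>6; P3→Z gives 4>0]
(C,S,Z): not NE [P1→A gives 4>3]

PSNE = {(C,S,X)}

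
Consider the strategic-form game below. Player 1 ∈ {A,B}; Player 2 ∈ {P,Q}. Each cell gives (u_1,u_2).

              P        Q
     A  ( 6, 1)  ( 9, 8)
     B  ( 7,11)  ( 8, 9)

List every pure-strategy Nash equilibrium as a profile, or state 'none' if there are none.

PSNE = {(A,Q), (B,P)}

(A,P): not NE [P1→B gives 7>6; P2→Q gives 8>1]
(A,Q): NE
(B,P): NE
(B,Q): not NE [P1→A gives 9>8; P2→P gives 11>9]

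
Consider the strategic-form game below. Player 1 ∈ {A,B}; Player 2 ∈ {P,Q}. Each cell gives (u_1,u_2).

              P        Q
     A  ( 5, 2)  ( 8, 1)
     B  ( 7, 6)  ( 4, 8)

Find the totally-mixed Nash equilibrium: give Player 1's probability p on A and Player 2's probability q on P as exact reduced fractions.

p=2/3, q=2/3

P1 indiff ⇒ q·5+(1-q)·8 = q·7+(1-q)·4 ⇒ q(-2) = (1-q)(-4) ⇒ q = 2/3
P2 indiff ⇒ p·2+(1-p)·6 = p·1+(1-p)·8 ⇒ p(1) = (1-p)(2) ⇒ p = 2/3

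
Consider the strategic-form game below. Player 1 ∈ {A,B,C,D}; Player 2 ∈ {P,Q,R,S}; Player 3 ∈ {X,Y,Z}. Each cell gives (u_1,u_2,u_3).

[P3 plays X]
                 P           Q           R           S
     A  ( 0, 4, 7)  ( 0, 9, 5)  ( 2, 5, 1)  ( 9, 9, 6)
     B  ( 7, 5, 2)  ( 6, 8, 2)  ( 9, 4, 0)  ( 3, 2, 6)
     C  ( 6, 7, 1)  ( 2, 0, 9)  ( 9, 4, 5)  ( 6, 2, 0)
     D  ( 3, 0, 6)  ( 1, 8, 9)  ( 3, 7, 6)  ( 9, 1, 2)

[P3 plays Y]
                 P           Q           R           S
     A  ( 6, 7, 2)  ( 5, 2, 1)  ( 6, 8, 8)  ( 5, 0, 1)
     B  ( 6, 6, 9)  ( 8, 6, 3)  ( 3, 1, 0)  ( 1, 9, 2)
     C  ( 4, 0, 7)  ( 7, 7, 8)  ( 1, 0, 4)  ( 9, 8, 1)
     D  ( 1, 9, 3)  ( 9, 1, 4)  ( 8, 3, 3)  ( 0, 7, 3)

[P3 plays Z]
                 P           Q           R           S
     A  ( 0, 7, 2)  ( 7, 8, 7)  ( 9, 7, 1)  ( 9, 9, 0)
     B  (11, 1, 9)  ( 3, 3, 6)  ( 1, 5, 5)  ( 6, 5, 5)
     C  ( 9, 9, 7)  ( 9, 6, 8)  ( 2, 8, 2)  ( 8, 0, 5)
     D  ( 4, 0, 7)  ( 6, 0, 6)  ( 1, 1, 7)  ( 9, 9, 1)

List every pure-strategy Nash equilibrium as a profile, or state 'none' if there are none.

Nash profiles: (A,S,X)

(A,P,X): not NE [P1→B gives 7>0; P2→S gives 9>4]
(A,P,Y): not NE [P2→R gives 8>7; P3→X gives 7>2]
(A,P,Z): not NE [P1→B gives 11>0; P2→S gives 9>7; P3→X gives 7>2]
(A,Q,X): not NE [P1→B gives 6>0; P3→Z gives 7>5]
(A,Q,Y): not NE [P1→D gives 9>5; P2→R gives 8>2; P3→Z gives 7>1]
(A,Q,Z): not NE [P1→C gives 9>7; P2→S gives 9>8]
(A,R,X): not NE [P1→C gives 9>2; P2→S gives 9>5; P3→Y gives 8>1]
(A,R,Y): not NE [P1→D gives 8>6]
(A,R,Z): not NE [P2→S gives 9>7; P3→Y gives 8>1]
(A,S,X): NE
(A,S,Y): not NE [P1→C gives 9>5; P2→R gives 8>0; P3→X gives 6>1]
(A,S,Z): not NE [P3→X gives 6>0]
(B,P,X): not NE [P2→Q gives 8>5; P3→Z gives 9>2]
(B,P,Y): not NE [P2→S gives 9>6]
(B,P,Z): not NE [P2→S gives 5>1]
(B,Q,X): not NE [P3→Z gives 6>2]
(B,Q,Y): not NE [P1→D gives 9>8; P2→S gives 9>6; P3→Z gives 6>3]
(B,Q,Z): not NE [P1→C gives 9>3; P2→S gives 5>3]
(B,R,X): not NE [P2→Q gives 8>4; P3→Z gives 5>0]
(B,R,Y): not NE [P1→D gives 8>3; P2→S gives 9>1; P3→Z gives 5>0]
(B,R,Z): not NE [P1→A gives 9>1]
(B,S,X): not NE [P1→D gives 9>3; P2→Q gives 8>2]
(B,S,Y): not NE [P1→C gives 9>1; P3→X gives 6>2]
(B,S,Z): not NE [P1→D gives 9>6; P3→X gives 6>5]
(C,P,X): not NE [P1→B gives 7>6; P3→Z gives 7>1]
(C,P,Y): not NE [P1→B gives 6>4; P2→S gives 8>0]
(C,P,Z): not NE [P1→B gives 11>9]
(C,Q,X): not NE [P1→B gives 6>2; P2→P gives 7>0]
(C,Q,Y): not NE [P1→D gives 9>7; P2→S gives 8>7; P3→X gives 9>8]
(C,Q,Z): not NE [P2→P gives 9>6; P3→X gives 9>8]
(C,R,X): not NE [P2→P gives 7>4]
(C,R,Y): not NE [P1→D gives 8>1; P2→S gives 8>0; P3→X gives 5>4]
(C,R,Z): not NE [P1→A gives 9>2; P2→P gives 9>8; P3→X gives 5>2]
(C,S,X): not NE [P1→D gives 9>6; P2→P gives 7>2; P3→Z gives 5>0]
(C,S,Y): not NE [P3→Z gives 5>1]
(C,S,Z): not NE [P1→D gives 9>8; P2→P gives 9>0]
(D,P,X): not NE [P1→B gives 7>3; P2→Q gives 8>0; P3→Z gives 7>6]
(D,P,Y): not NE [P1→B gives 6>1; P3→Z gives 7>3]
(D,P,Z): not NE [P1→B gives 11>4; P2→S gives 9>0]
(D,Q,X): not NE [P1→B gives 6>1]
(D,Q,Y): not NE [P2→P gives 9>1; P3→X gives 9>4]
(D,Q,Z): not NE [P1→C gives 9>6; P2→S gives 9>0; P3→X gives 9>6]
(D,R,X): not NE [P1→C gives 9>3; P2→Q gives 8>7; P3→Z gives 7>6]
(D,R,Y): not NE [P2→P gives 9>3; P3→Z gives 7>3]
(D,R,Z): not NE [P1→A gives 9>1; P2→S gives 9>1]
(D,S,X): not NE [P2→Q gives 8>1; P3→Y gives 3>2]
(D,S,Y): not NE [P1→C gives 9>0; P2→P gives 9>7]
(D,S,Z): not NE [P3→Y gives 3>1]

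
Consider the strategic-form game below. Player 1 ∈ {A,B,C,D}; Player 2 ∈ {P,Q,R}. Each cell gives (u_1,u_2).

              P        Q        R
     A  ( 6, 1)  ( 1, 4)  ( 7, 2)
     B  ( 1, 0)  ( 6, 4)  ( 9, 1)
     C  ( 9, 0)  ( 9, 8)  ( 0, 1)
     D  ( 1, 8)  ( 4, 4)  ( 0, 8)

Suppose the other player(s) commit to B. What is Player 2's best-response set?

P2 best: {Q}

u_2(P vs B) = 0
u_2(Q vs B) = 4
u_2(R vs B) = 1
max payoff 4 at {Q}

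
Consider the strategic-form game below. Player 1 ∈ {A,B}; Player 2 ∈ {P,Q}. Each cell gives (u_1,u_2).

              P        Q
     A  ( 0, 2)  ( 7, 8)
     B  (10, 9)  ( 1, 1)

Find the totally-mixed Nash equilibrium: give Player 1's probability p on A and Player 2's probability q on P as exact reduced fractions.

P1 indiff ⇒ q·0+(1-q)·7 = q·10+(1-q)·1 ⇒ q(-10) = (1-q)(-6) ⇒ q = 3/8
P2 indiff ⇒ p·2+(1-p)·9 = p·8+(1-p)·1 ⇒ p(-6) = (1-p)(-8) ⇒ p = 4/7

p=4/7, q=3/8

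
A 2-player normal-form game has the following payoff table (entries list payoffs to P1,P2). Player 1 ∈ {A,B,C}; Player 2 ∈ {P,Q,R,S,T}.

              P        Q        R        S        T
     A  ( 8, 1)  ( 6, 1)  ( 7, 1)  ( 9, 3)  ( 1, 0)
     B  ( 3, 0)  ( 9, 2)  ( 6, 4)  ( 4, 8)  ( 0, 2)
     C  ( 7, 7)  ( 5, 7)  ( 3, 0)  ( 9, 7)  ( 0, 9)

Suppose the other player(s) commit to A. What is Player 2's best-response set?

P2 best: {S}

u_2(P vs A) = 1
u_2(Q vs A) = 1
u_2(R vs A) = 1
u_2(S vs A) = 3
u_2(T vs A) = 0
max payoff 3 at {S}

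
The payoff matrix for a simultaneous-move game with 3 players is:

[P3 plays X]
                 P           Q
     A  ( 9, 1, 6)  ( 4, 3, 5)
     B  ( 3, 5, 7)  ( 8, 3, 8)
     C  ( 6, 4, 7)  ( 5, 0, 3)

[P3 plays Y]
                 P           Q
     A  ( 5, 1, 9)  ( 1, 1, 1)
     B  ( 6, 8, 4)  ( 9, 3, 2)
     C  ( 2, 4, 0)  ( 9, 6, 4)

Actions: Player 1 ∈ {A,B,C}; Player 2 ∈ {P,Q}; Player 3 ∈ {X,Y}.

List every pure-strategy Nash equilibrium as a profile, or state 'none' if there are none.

Nash profiles: (C,Q,Y)

(A,P,X): not NE [P2→Q gives 3>1; P3→Y gives 9>6]
(A,P,Y): not NE [P1→B gives 6>5]
(A,Q,X): not NE [P1→B gives 8>4]
(A,Q,Y): not NE [P1→C gives 9>1; P3→X gives 5>1]
(B,P,X): not NE [P1→A gives 9>3]
(B,P,Y): not NE [P3→X gives 7>4]
(B,Q,X): not NE [P2→P gives 5>3]
(B,Q,Y): not NE [P2→P gives 8>3; P3→X gives 8>2]
(C,P,X): not NE [P1→A gives 9>6]
(C,P,Y): not NE [P1→B gives 6>2; P2→Q gives 6>4; P3→X gives 7>0]
(C,Q,X): not NE [P1→B gives 8>5; P2→P gives 4>0; P3→Y gives 4>3]
(C,Q,Y): NE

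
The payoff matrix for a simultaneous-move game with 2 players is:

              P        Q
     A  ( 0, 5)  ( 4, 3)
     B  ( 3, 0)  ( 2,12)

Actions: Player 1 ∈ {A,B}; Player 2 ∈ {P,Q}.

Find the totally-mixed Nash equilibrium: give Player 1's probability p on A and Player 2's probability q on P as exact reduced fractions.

(p,q) = (6/7, 2/5)

P1 indiff ⇒ q·0+(1-q)·4 = q·3+(1-q)·2 ⇒ q(-3) = (1-q)(-2) ⇒ q = 2/5
P2 indiff ⇒ p·5+(1-p)·0 = p·3+(1-p)·12 ⇒ p(2) = (1-p)(12) ⇒ p = 6/7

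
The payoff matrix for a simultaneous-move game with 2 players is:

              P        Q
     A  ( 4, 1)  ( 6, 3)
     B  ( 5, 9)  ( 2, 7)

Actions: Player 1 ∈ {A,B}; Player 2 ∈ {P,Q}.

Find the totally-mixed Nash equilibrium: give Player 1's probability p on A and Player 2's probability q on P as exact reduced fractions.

P1 indiff ⇒ q·4+(1-q)·6 = q·5+(1-q)·2 ⇒ q(-1) = (1-q)(-4) ⇒ q = 4/5
P2 indiff ⇒ p·1+(1-p)·9 = p·3+(1-p)·7 ⇒ p(-2) = (1-p)(-2) ⇒ p = 1/2

(p,q) = (1/2, 4/5)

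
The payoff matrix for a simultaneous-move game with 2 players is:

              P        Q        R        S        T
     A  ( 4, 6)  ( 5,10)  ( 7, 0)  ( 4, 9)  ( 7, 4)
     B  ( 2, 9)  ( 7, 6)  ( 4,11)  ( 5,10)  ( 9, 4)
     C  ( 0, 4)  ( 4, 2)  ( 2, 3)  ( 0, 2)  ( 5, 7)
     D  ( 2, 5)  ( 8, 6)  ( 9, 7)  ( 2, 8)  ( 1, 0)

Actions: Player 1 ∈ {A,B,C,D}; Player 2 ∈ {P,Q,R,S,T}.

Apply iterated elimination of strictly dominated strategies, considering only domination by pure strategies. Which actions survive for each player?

P1 drop C (A beats it: P:4>0 Q:5>4 R:7>2 S:4>0 T:7>5)
P2 drop P (S beats it: A:9>6 B:10>9 D:8>5)
P2 drop T (Q beats it: A:10>4 B:6>4 D:6>0)
P1→{A,B,D} P2→{Q,R,S}

Survivors P1:{A,B,D} P2:{Q,R,S}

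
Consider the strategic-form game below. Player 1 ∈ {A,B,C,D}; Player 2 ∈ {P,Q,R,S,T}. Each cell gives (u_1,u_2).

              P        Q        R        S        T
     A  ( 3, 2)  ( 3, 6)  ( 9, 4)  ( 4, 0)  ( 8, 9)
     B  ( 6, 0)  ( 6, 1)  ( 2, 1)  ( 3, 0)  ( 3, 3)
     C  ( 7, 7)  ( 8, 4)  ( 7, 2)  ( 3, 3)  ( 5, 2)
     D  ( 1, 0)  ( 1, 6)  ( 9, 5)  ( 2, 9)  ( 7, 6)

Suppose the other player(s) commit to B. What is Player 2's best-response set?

P2 best: {T}

u_2(P vs B) = 0
u_2(Q vs B) = 1
u_2(R vs B) = 1
u_2(S vs B) = 0
u_2(T vs B) = 3
max payoff 3 at {T}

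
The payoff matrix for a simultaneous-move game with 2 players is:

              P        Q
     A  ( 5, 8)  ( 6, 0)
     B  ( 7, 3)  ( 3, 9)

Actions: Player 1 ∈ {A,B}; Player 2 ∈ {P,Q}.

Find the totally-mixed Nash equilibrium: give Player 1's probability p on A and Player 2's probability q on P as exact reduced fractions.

P1 indiff ⇒ q·5+(1-q)·6 = q·7+(1-q)·3 ⇒ q(-2) = (1-q)(-3) ⇒ q = 3/5
P2 indiff ⇒ p·8+(1-p)·3 = p·0+(1-p)·9 ⇒ p(8) = (1-p)(6) ⇒ p = 3/7

P1 mixes 3/7 on A; P2 mixes 3/5 on P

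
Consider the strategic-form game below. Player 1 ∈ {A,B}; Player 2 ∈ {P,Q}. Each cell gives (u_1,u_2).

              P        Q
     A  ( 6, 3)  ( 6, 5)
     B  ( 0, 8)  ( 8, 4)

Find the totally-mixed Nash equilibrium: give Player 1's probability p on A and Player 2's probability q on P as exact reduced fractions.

p=2/3, q=1/4

P1 indiff ⇒ q·6+(1-q)·6 = q·0+(1-q)·8 ⇒ q(6) = (1-q)(2) ⇒ q = 1/4
P2 indiff ⇒ p·3+(1-p)·8 = p·5+(1-p)·4 ⇒ p(-2) = (1-p)(-4) ⇒ p = 2/3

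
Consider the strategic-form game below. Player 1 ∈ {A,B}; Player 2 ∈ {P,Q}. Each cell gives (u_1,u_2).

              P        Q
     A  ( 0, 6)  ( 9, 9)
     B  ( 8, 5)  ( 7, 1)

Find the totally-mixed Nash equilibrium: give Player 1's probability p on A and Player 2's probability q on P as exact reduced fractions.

(p,q) = (4/7, 1/5)

P1 indiff ⇒ q·0+(1-q)·9 = q·8+(1-q)·7 ⇒ q(-8) = (1-q)(-2) ⇒ q = 1/5
P2 indiff ⇒ p·6+(1-p)·5 = p·9+(1-p)·1 ⇒ p(-3) = (1-p)(-4) ⇒ p = 4/7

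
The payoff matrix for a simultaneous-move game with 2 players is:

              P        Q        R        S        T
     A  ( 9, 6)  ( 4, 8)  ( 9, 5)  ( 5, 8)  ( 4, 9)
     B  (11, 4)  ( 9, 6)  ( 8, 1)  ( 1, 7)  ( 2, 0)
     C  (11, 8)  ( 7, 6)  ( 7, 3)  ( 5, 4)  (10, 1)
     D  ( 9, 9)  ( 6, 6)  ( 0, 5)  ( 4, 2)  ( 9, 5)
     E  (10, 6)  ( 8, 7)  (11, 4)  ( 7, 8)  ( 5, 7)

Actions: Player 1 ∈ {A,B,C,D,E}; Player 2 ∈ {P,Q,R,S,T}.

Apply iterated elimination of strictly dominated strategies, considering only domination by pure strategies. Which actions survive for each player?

IESDS → P1:{B,C,E} P2:{P,Q,S}

P1 drop A (E beats it: P:10>9 Q:8>4 R:11>9 S:7>5 T:5>4)
P1 drop D (C beats it: P:11>9 Q:7>6 R:7>0 S:5>4 T:10>9)
P2 drop R (P beats it: B:4>1 C:8>3 E:6>4)
P2 drop T (S beats it: B:7>0 C:4>1 E:8>7)
P1→{B,C,E} P2→{P,Q,S}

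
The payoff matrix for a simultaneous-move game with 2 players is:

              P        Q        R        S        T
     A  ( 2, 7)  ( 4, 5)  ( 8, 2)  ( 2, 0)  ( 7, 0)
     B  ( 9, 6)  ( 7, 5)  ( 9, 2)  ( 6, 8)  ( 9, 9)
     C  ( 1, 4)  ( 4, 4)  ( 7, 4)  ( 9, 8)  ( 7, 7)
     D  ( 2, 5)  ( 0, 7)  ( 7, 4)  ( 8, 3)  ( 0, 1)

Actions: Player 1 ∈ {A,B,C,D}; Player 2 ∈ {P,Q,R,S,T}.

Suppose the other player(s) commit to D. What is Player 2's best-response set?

u_2(P vs D) = 5
u_2(Q vs D) = 7
u_2(R vs D) = 4
u_2(S vs D) = 3
u_2(T vs D) = 1
max payoff 7 at {Q}

BR_2 = {Q}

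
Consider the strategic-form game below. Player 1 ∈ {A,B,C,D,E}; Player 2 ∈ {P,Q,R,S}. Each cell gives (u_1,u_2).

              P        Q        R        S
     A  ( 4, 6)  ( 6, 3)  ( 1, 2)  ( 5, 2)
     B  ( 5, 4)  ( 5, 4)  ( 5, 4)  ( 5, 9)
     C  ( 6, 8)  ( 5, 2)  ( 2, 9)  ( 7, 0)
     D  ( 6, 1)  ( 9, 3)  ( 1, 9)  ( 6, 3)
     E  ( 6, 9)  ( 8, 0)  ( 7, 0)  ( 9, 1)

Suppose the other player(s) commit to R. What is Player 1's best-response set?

BR_1 = {E}

u_1(A vs R) = 1
u_1(B vs R) = 5
u_1(C vs R) = 2
u_1(D vs R) = 1
u_1(E vs R) = 7
max payoff 7 at {E}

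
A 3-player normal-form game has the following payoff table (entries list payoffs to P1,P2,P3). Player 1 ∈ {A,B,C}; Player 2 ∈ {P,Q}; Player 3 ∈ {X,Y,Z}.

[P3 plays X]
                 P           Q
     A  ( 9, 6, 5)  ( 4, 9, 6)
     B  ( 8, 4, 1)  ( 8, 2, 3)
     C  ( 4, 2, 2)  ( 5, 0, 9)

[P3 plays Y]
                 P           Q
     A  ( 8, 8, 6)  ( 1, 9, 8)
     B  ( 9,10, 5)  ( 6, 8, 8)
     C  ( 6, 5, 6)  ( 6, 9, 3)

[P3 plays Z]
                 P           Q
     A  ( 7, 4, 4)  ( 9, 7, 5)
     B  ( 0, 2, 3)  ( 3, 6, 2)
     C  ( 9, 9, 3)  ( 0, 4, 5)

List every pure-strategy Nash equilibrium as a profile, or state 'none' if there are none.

(A,P,X): not NE [P2→Q gives 9>6; P3→Y gives 6>5]
(A,P,Y): not NE [P1→B gives 9>8; P2→Q gives 9>8]
(A,P,Z): not NE [P1→C gives 9>7; P2→Q gives 7>4; P3→Y gives 6>4]
(A,Q,X): not NE [P1→B gives 8>4; P3→Y gives 8>6]
(A,Q,Y): not NE [P1→C gives 6>1]
(A,Q,Z): not NE [P3→Y gives 8>5]
(B,P,X): not NE [P1→A gives 9>8; P3→Y gives 5>1]
(B,P,Y): NE
(B,P,Z): not NE [P1→C gives 9>0; P2→Q gives 6>2; P3→Y gives 5>3]
(B,Q,X): not NE [P2→P gives 4>2; P3→Y gives 8>3]
(B,Q,Y): not NE [P2→P gives 10>8]
(B,Q,Z): not NE [P1→A gives 9>3; P3→Y gives 8>2]
(C,P,X): not NE [P1→A gives 9>4; P3→Y gives 6>2]
(C,P,Y): not NE [P1→B gives 9>6; P2→Q gives 9>5]
(C,P,Z): not NE [P3→Y gives 6>3]
(C,Q,X): not NE [P1→B gives 8>5; P2→P gives 2>0]
(C,Q,Y): not NE [P3→X gives 9>3]
(C,Q,Z): not NE [P1→A gives 9>0; P2→P gives 9>4; P3→X gives 9>5]

NE set: (B,P,Y)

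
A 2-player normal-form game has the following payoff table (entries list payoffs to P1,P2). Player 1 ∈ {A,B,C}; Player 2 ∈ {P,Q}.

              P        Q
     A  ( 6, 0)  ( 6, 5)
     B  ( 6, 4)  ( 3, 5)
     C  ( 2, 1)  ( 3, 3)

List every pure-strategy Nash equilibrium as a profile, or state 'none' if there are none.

PSNE = {(A,Q)}

(A,P): not NE [P2→Q gives 5>0]
(A,Q): NE
(B,P): not NE [P2→Q gives 5>4]
(B,Q): not NE [P1→A gives 6>3]
(C,P): not NE [P1→B gives 6>2; P2→Q gives 3>1]
(C,Q): not NE [P1→A gives 6>3]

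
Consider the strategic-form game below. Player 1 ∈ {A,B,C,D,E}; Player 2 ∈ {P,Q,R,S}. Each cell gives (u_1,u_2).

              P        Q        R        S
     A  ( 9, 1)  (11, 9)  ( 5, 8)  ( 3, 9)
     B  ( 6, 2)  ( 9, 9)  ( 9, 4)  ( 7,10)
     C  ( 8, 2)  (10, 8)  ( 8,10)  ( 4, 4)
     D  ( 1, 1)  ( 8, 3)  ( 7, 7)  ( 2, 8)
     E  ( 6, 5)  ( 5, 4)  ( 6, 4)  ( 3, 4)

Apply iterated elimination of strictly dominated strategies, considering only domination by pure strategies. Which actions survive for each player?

Survivors P1:{A,B,C} P2:{Q,R,S}

P1 drop D (B beats it: P:6>1 Q:9>8 R:9>7 S:7>2)
P1 drop E (C beats it: P:8>6 Q:10>5 R:8>6 S:4>3)
P2 drop P (Q beats it: A:9>1 B:9>2 C:8>2)
P1→{A,B,C} P2→{Q,R,S}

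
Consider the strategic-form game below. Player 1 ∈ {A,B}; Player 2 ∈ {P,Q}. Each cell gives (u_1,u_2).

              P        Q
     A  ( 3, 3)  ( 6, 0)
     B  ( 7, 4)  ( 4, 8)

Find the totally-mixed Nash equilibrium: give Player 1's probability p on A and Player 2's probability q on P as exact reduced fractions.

P1 indiff ⇒ q·3+(1-q)·6 = q·7+(1-q)·4 ⇒ q(-4) = (1-q)(-2) ⇒ q = 1/3
P2 indiff ⇒ p·3+(1-p)·4 = p·0+(1-p)·8 ⇒ p(3) = (1-p)(4) ⇒ p = 4/7

P1 mixes 4/7 on A; P2 mixes 1/3 on P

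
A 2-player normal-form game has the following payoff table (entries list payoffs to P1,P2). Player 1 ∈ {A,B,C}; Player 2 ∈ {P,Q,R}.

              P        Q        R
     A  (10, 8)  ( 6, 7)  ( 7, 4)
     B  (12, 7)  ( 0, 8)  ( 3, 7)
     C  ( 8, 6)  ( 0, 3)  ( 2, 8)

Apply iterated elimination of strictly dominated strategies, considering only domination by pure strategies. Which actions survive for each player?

Remaining: P1:{A,B} P2:{P,Q}

P1 drop C (A beats it: P:10>8 Q:6>0 R:7>2)
P2 drop R (Q beats it: A:7>4 B:8>7)
P1→{A,B} P2→{P,Q}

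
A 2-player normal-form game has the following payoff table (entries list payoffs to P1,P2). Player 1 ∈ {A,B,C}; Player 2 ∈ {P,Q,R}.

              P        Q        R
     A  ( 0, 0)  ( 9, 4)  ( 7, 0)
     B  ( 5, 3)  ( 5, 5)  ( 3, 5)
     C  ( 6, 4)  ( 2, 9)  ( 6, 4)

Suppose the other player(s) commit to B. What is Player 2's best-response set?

BR_2 = {Q,R}

u_2(P vs B) = 3
u_2(Q vs B) = 5
u_2(R vs B) = 5
max payoff 5 at {Q,R}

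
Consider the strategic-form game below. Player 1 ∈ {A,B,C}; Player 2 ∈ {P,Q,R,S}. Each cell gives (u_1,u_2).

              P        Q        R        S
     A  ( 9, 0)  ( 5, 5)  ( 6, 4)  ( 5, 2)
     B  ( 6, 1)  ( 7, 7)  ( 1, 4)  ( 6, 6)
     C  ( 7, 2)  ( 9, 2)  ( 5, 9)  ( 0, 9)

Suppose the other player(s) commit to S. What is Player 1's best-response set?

P1 best: {B}

u_1(A vs S) = 5
u_1(B vs S) = 6
u_1(C vs S) = 0
max payoff 6 at {B}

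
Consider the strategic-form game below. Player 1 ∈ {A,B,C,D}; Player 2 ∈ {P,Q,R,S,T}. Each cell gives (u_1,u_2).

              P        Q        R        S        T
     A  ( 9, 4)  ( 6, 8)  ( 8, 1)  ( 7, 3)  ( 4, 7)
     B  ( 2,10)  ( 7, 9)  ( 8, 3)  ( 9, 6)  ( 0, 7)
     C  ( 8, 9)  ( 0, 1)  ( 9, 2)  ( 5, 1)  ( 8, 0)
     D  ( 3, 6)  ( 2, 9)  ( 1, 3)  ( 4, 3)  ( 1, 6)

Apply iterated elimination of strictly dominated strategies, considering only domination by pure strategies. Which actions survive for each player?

P1 drop D (A beats it: P:9>3 Q:6>2 R:8>1 S:7>4 T:4>1)
P2 drop R (P beats it: A:4>1 B:10>3 C:9>2)
P2 drop S (P beats it: A:4>3 B:10>6 C:9>1)
P2 drop T (Q beats it: A:8>7 B:9>7 C:1>0)
P1 drop C (A beats it: P:9>8 Q:6>0)
P1→{A,B} P2→{P,Q}

IESDS → P1:{A,B} P2:{P,Q}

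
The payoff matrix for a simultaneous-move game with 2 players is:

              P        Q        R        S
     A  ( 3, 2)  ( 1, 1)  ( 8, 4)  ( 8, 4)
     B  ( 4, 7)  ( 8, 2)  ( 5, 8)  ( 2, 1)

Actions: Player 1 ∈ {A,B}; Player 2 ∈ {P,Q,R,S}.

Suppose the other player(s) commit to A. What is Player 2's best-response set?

u_2(P vs A) = 2
u_2(Q vs A) = 1
u_2(R vs A) = 4
u_2(S vs A) = 4
max payoff 4 at {R,S}

BR_2 = {R,S}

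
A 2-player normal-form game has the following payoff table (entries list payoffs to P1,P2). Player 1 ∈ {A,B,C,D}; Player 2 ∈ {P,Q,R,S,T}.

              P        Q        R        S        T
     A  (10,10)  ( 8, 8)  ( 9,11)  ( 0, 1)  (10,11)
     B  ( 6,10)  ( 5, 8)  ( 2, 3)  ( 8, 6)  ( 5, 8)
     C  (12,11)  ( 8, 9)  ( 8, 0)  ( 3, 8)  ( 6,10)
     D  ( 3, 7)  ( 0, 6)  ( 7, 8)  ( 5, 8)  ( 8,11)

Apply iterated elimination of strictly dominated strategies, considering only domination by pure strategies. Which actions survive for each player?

Survivors P1:{A,C} P2:{P,R,T}

P2 drop Q (P beats it: A:10>8 B:10>8 C:11>9 D:7>6)
P2 drop S (T beats it: A:11>1 B:8>6 C:10>8 D:11>8)
P1 drop B (A beats it: P:10>6 R:9>2 T:10>5)
P1 drop D (A beats it: P:10>3 R:9>7 T:10>8)
P1→{A,C} P2→{P,R,T}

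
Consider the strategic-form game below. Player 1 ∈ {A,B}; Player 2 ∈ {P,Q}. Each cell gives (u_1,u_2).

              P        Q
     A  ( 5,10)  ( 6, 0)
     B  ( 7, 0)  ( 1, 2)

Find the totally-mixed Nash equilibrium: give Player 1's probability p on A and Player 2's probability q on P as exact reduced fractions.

(p,q) = (1/6, 5/7)

P1 indiff ⇒ q·5+(1-q)·6 = q·7+(1-q)·1 ⇒ q(-2) = (1-q)(-5) ⇒ q = 5/7
P2 indiff ⇒ p·10+(1-p)·0 = p·0+(1-p)·2 ⇒ p(10) = (1-p)(2) ⇒ p = 1/6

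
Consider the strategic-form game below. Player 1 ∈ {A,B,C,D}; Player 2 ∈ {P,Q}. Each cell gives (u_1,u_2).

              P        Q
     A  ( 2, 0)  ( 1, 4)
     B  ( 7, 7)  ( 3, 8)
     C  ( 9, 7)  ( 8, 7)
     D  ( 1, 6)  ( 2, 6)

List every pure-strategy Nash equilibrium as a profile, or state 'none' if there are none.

(A,P): not NE [P1→C gives 9>2; P2→Q gives 4>0]
(A,Q): not NE [P1→C gives 8>1]
(B,P): not NE [P1→C gives 9>7; P2→Q gives 8>7]
(B,Q): not NE [P1→C gives 8>3]
(C,P): NE
(C,Q): NE
(D,P): not NE [P1→C gives 9>1]
(D,Q): not NE [P1→C gives 8>2]

Nash profiles: (C,P), (C,Q)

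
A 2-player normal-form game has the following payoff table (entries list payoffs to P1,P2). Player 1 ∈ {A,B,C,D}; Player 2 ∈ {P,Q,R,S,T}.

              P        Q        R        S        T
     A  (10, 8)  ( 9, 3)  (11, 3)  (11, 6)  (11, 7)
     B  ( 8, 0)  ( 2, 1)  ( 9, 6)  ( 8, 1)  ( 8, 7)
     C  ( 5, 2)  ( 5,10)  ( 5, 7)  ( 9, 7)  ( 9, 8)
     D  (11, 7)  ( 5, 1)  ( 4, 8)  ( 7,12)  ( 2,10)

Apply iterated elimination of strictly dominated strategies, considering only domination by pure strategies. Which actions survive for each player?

Remaining: P1:{A,D} P2:{P,S,T}

P1 drop B (A beats it: P:10>8 Q:9>2 R:11>9 S:11>8 T:11>8)
P1 drop C (A beats it: P:10>5 Q:9>5 R:11>5 S:11>9 T:11>9)
P2 drop Q (P beats it: A:8>3 D:7>1)
P2 drop R (S beats it: A:6>3 D:12>8)
P1→{A,D} P2→{P,S,T}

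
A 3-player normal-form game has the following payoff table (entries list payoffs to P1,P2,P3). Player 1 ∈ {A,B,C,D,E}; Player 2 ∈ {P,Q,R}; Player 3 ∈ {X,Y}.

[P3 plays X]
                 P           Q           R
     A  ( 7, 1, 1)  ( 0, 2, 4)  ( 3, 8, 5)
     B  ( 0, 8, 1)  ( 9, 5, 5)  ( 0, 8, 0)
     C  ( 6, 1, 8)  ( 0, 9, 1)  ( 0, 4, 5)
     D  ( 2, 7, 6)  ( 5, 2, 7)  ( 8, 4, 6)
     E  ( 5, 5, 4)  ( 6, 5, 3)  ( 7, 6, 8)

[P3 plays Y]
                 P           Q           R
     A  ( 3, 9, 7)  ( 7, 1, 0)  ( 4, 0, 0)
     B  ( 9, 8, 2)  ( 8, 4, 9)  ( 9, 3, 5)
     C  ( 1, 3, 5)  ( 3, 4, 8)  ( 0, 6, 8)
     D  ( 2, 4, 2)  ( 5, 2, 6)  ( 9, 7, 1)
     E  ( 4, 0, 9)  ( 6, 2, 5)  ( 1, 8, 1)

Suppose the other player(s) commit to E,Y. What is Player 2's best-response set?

u_2(P vs E,Y) = 0
u_2(Q vs E,Y) = 2
u_2(R vs E,Y) = 8
max payoff 8 at {R}

BR_2 = {R}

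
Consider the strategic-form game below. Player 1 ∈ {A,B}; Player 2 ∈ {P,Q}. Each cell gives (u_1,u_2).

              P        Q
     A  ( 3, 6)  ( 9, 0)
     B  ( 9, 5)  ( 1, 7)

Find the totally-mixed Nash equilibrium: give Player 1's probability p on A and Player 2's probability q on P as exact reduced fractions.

p=1/4, q=4/7

P1 indiff ⇒ q·3+(1-q)·9 = q·9+(1-q)·1 ⇒ q(-6) = (1-q)(-8) ⇒ q = 4/7
P2 indiff ⇒ p·6+(1-p)·5 = p·0+(1-p)·7 ⇒ p(6) = (1-p)(2) ⇒ p = 1/4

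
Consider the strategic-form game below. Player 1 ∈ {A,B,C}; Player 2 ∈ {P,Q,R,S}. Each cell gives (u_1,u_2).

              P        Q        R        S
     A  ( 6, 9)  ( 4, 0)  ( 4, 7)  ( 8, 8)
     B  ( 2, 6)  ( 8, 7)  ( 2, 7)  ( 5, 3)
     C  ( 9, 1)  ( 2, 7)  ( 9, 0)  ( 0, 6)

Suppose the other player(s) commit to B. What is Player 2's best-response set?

u_2(P vs B) = 6
u_2(Q vs B) = 7
u_2(R vs B) = 7
u_2(S vs B) = 3
max payoff 7 at {Q,R}

argmax u_2 = {Q,R}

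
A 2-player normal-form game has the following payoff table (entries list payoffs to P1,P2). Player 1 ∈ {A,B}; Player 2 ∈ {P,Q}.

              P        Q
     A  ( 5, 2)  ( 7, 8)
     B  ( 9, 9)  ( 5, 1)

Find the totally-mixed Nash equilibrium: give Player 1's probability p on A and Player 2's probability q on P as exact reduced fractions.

P1 indiff ⇒ q·5+(1-q)·7 = q·9+(1-q)·5 ⇒ q(-4) = (1-q)(-2) ⇒ q = 1/3
P2 indiff ⇒ p·2+(1-p)·9 = p·8+(1-p)·1 ⇒ p(-6) = (1-p)(-8) ⇒ p = 4/7

p=4/7, q=1/3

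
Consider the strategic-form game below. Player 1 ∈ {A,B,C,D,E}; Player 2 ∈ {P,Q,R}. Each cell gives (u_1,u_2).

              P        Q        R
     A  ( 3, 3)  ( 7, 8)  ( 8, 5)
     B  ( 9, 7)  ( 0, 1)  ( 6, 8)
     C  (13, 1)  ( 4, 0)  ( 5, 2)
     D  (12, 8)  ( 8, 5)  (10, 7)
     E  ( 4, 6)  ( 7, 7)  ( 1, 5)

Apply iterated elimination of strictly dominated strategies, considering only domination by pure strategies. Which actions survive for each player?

P1 drop A (D beats it: P:12>3 Q:8>7 R:10>8)
P1 drop B (D beats it: P:12>9 Q:8>0 R:10>6)
P1 drop E (D beats it: P:12>4 Q:8>7 R:10>1)
P2 drop Q (P beats it: C:1>0 D:8>5)
P1→{C,D} P2→{P,R}

Survivors P1:{C,D} P2:{P,R}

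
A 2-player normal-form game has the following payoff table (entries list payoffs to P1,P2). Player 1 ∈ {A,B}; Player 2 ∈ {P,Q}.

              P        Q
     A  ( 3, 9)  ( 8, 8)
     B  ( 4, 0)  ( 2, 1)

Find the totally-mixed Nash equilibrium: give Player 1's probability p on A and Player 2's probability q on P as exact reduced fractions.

p=1/2, q=6/7

P1 indiff ⇒ q·3+(1-q)·8 = q·4+(1-q)·2 ⇒ q(-1) = (1-q)(-6) ⇒ q = 6/7
P2 indiff ⇒ p·9+(1-p)·0 = p·8+(1-p)·1 ⇒ p(1) = (1-p)(1) ⇒ p = 1/2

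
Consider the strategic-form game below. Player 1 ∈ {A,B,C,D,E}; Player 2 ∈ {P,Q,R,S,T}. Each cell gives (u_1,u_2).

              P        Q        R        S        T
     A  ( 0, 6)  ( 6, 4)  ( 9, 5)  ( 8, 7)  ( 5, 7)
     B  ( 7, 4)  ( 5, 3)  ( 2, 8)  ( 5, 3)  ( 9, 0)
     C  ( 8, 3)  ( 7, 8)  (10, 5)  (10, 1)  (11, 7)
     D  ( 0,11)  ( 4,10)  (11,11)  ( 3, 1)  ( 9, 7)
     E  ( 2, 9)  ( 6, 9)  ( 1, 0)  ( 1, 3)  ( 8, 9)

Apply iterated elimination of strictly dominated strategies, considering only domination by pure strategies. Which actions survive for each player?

Remaining: P1:{C,D} P2:{P,Q,R}

P1 drop A (C beats it: P:8>0 Q:7>6 R:10>9 S:10>8 T:11>5)
P1 drop B (C beats it: P:8>7 Q:7>5 R:10>2 S:10>5 T:11>9)
P1 drop E (C beats it: P:8>2 Q:7>6 R:10>1 S:10>1 T:11>8)
P2 drop S (P beats it: C:3>1 D:11>1)
P2 drop T (Q beats it: C:8>7 D:10>7)
P1→{C,D} P2→{P,Q,R}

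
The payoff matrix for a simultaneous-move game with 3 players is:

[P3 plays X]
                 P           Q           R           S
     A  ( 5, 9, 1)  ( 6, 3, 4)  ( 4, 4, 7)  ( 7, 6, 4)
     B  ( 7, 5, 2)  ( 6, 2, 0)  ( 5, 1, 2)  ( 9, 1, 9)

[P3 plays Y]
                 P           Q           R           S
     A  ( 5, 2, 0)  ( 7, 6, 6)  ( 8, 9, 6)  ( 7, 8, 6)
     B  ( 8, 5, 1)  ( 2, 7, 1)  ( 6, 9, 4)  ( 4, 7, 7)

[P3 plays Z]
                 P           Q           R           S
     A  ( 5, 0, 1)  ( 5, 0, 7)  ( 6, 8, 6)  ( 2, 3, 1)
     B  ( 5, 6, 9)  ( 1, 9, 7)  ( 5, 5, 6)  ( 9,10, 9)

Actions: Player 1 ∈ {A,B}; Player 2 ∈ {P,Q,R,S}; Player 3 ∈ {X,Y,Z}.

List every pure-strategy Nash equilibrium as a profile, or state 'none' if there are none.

(A,P,X): not NE [P1→B gives 7>5]
(A,P,Y): not NE [P1→B gives 8>5; P2→R gives 9>2; P3→Z gives 1>0]
(A,P,Z): not NE [P2→R gives 8>0]
(A,Q,X): not NE [P2→P gives 9>3; P3→Z gives 7>4]
(A,Q,Y): not NE [P2→R gives 9>6; P3→Z gives 7>6]
(A,Q,Z): not NE [P2→R gives 8>0]
(A,R,X): not NE [P1→B gives 5>4; P2→P gives 9>4]
(A,R,Y): not NE [P3→X gives 7>6]
(A,R,Z): not NE [P3→X gives 7>6]
(A,S,X): not NE [P1→B gives 9>7; P2→P gives 9>6; P3→Y gives 6>4]
(A,S,Y): not NE [P2→R gives 9>8]
(A,S,Z): not NE [P1→B gives 9>2; P2→R gives 8>3; P3→Y gives 6>1]
(B,P,X): not NE [P3→Z gives 9>2]
(B,P,Y): not NE [P2→R gives 9>5; P3→Z gives 9>1]
(B,P,Z): not NE [P2→S gives 10>6]
(B,Q,X): not NE [P2→P gives 5>2; P3→Z gives 7>0]
(B,Q,Y): not NE [P1→A gives 7>2; P2→R gives 9>7; P3→Z gives 7>1]
(B,Q,Z): not NE [P1→A gives 5>1; P2→S gives 10>9]
(B,R,X): not NE [P2→P gives 5>1; P3→Z gives 6>2]
(B,R,Y): not NE [P1→A gives 8>6; P3→Z gives 6>4]
(B,R,Z): not NE [P1→A gives 6>5; P2→S gives 10>5]
(B,S,X): not NE [P2→P gives 5>1]
(B,S,Y): not NE [P1→A gives 7>4; P2→R gives 9>7; P3→Z gives 9>7]
(B,S,Z): NE

NE set: (B,S,Z)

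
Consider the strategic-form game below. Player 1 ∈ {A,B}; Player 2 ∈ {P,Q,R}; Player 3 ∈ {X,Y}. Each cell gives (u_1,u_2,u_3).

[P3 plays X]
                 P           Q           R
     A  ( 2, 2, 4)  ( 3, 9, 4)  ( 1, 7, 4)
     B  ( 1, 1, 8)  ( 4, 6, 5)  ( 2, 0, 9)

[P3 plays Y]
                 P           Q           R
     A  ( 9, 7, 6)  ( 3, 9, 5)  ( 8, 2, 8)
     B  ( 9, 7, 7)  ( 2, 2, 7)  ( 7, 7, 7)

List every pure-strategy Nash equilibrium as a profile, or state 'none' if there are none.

Nash profiles: (A,Q,Y)

(A,P,X): not NE [P2→Q gives 9>2; P3→Y gives 6>4]
(A,P,Y): not NE [P2→Q gives 9>7]
(A,Q,X): not NE [P1→B gives 4>3; P3→Y gives 5>4]
(A,Q,Y): NE
(A,R,X): not NE [P1→B gives 2>1; P2→Q gives 9>7; P3→Y gives 8>4]
(A,R,Y): not NE [P2→Q gives 9>2]
(B,P,X): not NE [P1→A gives 2>1; P2→Q gives 6>1]
(B,P,Y): not NE [P3→X gives 8>7]
(B,Q,X): not NE [P3→Y gives 7>5]
(B,Q,Y): not NE [P1→A gives 3>2; P2→R gives 7>2]
(B,R,X): not NE [P2→Q gives 6>0]
(B,R,Y): not NE [P1→A gives 8>7; P3→X gives 9>7]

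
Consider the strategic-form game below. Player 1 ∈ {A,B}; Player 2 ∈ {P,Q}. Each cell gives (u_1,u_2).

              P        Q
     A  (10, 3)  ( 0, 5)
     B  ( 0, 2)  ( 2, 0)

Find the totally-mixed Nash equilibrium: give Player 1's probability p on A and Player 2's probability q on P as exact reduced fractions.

p=1/2, q=1/6

P1 indiff ⇒ q·10+(1-q)·0 = q·0+(1-q)·2 ⇒ q(10) = (1-q)(2) ⇒ q = 1/6
P2 indiff ⇒ p·3+(1-p)·2 = p·5+(1-p)·0 ⇒ p(-2) = (1-p)(-2) ⇒ p = 1/2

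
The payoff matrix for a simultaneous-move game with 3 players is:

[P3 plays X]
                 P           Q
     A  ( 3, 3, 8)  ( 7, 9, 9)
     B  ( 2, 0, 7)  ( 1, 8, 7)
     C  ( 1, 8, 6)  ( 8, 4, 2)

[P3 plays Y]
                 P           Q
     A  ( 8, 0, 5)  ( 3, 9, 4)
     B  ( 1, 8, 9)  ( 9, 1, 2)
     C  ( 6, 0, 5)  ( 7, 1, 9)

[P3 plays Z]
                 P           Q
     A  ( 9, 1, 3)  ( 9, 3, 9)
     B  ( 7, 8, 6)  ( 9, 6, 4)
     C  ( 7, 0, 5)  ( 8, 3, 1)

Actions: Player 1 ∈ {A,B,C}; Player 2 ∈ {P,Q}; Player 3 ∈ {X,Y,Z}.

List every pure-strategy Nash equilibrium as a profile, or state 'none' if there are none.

Nash profiles: (A,Q,Z)

(A,P,X): not NE [P2→Q gives 9>3]
(A,P,Y): not NE [P2→Q gives 9>0; P3→X gives 8>5]
(A,P,Z): not NE [P2→Q gives 3>1; P3→X gives 8>3]
(A,Q,X): not NE [P1→C gives 8>7]
(A,Q,Y): not NE [P1→B gives 9>3; P3→Z gives 9>4]
(A,Q,Z): NE
(B,P,X): not NE [P1→A gives 3>2; P2→Q gives 8>0; P3→Y gives 9>7]
(B,P,Y): not NE [P1→A gives 8>1]
(B,P,Z): not NE [P1→A gives 9>7; P3→Y gives 9>6]
(B,Q,X): not NE [P1→C gives 8>1]
(B,Q,Y): not NE [P2→P gives 8>1; P3→X gives 7>2]
(B,Q,Z): not NE [P2→P gives 8>6; P3→X gives 7>4]
(C,P,X): not NE [P1→A gives 3>1]
(C,P,Y): not NE [P1→A gives 8>6; P2→Q gives 1>0; P3→X gives 6>5]
(C,P,Z): not NE [P1→A gives 9>7; P2→Q gives 3>0; P3→X gives 6>5]
(C,Q,X): not NE [P2→P gives 8>4; P3→Y gives 9>2]
(C,Q,Y): not NE [P1→B gives 9>7]
(C,Q,Z): not NE [P1→B gives 9>8; P3→Y gives 9>1]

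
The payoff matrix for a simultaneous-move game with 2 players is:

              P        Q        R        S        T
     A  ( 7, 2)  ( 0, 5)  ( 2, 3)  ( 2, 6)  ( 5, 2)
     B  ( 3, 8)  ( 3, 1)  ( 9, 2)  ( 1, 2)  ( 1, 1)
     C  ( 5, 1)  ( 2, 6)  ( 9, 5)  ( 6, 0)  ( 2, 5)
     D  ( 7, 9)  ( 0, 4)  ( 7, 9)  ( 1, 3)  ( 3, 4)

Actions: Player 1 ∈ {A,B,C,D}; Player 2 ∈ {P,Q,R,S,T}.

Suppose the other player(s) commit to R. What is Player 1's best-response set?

BR_1 = {B,C}

u_1(A vs R) = 2
u_1(B vs R) = 9
u_1(C vs R) = 9
u_1(D vs R) = 7
max payoff 9 at {B,C}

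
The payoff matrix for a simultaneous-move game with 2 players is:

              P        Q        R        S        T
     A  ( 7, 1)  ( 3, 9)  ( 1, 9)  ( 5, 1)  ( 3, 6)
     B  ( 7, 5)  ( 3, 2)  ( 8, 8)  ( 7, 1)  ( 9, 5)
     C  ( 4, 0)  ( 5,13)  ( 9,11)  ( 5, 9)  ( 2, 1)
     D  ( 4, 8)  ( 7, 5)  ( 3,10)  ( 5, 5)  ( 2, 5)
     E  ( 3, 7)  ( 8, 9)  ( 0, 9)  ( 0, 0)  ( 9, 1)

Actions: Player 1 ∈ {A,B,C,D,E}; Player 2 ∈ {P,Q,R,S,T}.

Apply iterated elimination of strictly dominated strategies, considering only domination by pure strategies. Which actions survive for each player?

Survivors P1:{C,D,E} P2:{Q,R}

P2 drop P (R beats it: A:9>1 B:8>5 C:11>0 D:10>8 E:9>7)
P2 drop S (R beats it: A:9>1 B:8>1 C:11>9 D:10>5 E:9>0)
P2 drop T (R beats it: A:9>6 B:8>5 C:11>1 D:10>5 E:9>1)
P1 drop A (C beats it: Q:5>3 R:9>1)
P1 drop B (C beats it: Q:5>3 R:9>8)
P1→{C,D,E} P2→{Q,R}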